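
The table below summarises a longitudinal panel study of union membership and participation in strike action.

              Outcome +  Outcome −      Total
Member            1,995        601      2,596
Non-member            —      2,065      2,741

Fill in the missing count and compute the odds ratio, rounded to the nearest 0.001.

10.140

The missing cell is in the unexposed row: 2741 − 2065 = 676.
So a = 1995, b = 601, c = 676, d = 2065.
OR = (a·d)/(b·c) = (1995 × 2065) / (601 × 676) = 4119675 / 406276 = 10.14009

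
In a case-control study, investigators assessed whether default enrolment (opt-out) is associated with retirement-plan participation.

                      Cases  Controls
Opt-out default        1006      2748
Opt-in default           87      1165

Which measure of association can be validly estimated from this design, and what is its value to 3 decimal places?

4.902

Cells: a = 1006, b = 2748, c = 87, d = 1165.
This is a case-control study: participants were sampled on outcome status, so risks in the source population cannot be estimated directly — relative risk is not valid here. The odds ratio is the appropriate measure.
OR = (a·d)/(b·c) = (1006 × 1165) / (2748 × 87) = 1171990 / 239076 = 4.90217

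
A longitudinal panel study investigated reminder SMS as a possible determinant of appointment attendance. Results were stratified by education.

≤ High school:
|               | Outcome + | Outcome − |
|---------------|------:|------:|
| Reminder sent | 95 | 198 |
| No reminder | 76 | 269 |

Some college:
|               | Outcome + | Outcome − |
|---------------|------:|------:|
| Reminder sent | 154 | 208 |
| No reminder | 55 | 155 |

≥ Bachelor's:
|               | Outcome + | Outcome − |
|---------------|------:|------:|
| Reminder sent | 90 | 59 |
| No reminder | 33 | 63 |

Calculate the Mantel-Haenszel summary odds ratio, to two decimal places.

2.04

OR_MH = Σ(aᵢdᵢ/nᵢ) / Σ(bᵢcᵢ/nᵢ), where nᵢ is the stratum total.
Stratum 1 (≤ High school): n = 638; a·d/n = 95·269/638 = 40.0549; b·c/n = 198·76/638 = 23.5862
Stratum 2 (Some college): n = 572; a·d/n = 154·155/572 = 41.7308; b·c/n = 208·55/572 = 20.0000
Stratum 3 (≥ Bachelor's): n = 245; a·d/n = 90·63/245 = 23.1429; b·c/n = 59·33/245 = 7.9469
OR_MH = (40.0549 + 41.7308 + 23.1429) / (23.5862 + 20.0000 + 7.9469) = 104.9285 / 51.5331 = 2.03614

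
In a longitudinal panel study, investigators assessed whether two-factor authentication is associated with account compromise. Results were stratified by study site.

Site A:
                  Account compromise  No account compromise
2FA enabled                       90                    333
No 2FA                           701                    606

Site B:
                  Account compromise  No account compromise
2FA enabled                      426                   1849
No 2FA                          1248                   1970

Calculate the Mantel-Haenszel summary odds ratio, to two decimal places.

0.33

OR_MH = Σ(aᵢdᵢ/nᵢ) / Σ(bᵢcᵢ/nᵢ), where nᵢ is the stratum total.
Stratum 1 (Site A): n = 1730; a·d/n = 90·606/1730 = 31.5260; b·c/n = 333·701/1730 = 134.9324
Stratum 2 (Site B): n = 5493; a·d/n = 426·1970/5493 = 152.7799; b·c/n = 1849·1248/5493 = 420.0896
OR_MH = (31.5260 + 152.7799) / (134.9324 + 420.0896) = 184.3059 / 555.0219 = 0.33207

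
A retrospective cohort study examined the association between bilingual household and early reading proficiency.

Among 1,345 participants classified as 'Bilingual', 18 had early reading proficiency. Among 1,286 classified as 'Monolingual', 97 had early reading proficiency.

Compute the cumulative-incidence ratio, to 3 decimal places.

0.177

From the description: a = 18, b = 1327, c = 97, d = 1189.
Risk in exposed = 18/1345 = 0.01338; risk in unexposed = 97/1286 = 0.07543.
RR = 0.01338 / 0.07543 = 0.17743
The risk is 82% lower among the exposed than among the unexposed.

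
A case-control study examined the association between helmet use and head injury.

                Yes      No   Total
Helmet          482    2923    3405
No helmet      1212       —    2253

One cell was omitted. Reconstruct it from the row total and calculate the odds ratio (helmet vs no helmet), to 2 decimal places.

The missing cell is in the unexposed row: 2253 − 1212 = 1041.
So a = 482, b = 2923, c = 1212, d = 1041.
OR = (a·d)/(b·c) = (482 × 1041) / (2923 × 1212) = 501762 / 3542676 = 0.14163

0.14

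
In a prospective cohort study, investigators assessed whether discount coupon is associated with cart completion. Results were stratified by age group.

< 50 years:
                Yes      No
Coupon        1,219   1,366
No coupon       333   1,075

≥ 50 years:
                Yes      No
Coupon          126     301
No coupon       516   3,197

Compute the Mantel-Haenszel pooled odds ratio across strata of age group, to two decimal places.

2.81

OR_MH = Σ(aᵢdᵢ/nᵢ) / Σ(bᵢcᵢ/nᵢ), where nᵢ is the stratum total.
Stratum 1 (< 50 years): n = 3993; a·d/n = 1219·1075/3993 = 328.1806; b·c/n = 1366·333/3993 = 113.9189
Stratum 2 (≥ 50 years): n = 4140; a·d/n = 126·3197/4140 = 97.3000; b·c/n = 301·516/4140 = 37.5159
OR_MH = (328.1806 + 97.3000) / (113.9189 + 37.5159) = 425.4806 / 151.4348 = 2.80966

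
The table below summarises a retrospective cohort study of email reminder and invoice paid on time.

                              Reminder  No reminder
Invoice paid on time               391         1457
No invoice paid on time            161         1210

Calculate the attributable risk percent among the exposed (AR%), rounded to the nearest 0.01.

Reading the table with exposure as columns: a = 391 (Reminder, case), b = 161 (Reminder, non-case), c = 1457 (No reminder, case), d = 1210.
Risk in exposed = 391/552 = 0.70833; risk in unexposed = 1457/2667 = 0.54631.
RR = 0.70833/0.54631 = 1.29659
AR% = (RR − 1)/RR × 100 = (1.29659 − 1)/1.29659 × 100 = 22.8743%

22.87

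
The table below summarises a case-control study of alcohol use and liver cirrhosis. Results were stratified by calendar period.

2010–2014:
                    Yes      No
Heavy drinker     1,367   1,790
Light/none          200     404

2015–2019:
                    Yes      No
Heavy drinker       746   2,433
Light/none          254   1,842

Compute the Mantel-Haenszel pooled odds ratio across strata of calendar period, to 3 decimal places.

1.918

OR_MH = Σ(aᵢdᵢ/nᵢ) / Σ(bᵢcᵢ/nᵢ), where nᵢ is the stratum total.
Stratum 1 (2010–2014): n = 3761; a·d/n = 1367·404/3761 = 146.8407; b·c/n = 1790·200/3761 = 95.1875
Stratum 2 (2015–2019): n = 5275; a·d/n = 746·1842/5275 = 260.4990; b·c/n = 2433·254/5275 = 117.1530
OR_MH = (146.8407 + 260.4990) / (95.1875 + 117.1530) = 407.3397 / 212.3404 = 1.91833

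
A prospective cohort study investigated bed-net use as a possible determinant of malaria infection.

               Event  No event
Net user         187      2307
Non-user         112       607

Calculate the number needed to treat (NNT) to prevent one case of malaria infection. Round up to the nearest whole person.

13

Risk in treated group = 187/2494 = 0.07498; risk in control = 112/719 = 0.15577.
Absolute risk reduction = 0.15577 − 0.07498 = 0.08079
NNT = 1 / ARR = 1 / 0.08079 = 12.377 → round up → 13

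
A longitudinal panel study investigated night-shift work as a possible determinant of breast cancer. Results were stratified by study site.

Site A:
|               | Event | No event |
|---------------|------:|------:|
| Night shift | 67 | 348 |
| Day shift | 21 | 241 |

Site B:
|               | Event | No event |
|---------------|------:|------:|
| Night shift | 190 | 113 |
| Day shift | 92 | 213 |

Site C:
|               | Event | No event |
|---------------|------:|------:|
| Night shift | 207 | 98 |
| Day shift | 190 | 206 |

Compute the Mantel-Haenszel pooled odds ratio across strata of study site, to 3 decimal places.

2.777

OR_MH = Σ(aᵢdᵢ/nᵢ) / Σ(bᵢcᵢ/nᵢ), where nᵢ is the stratum total.
Stratum 1 (Site A): n = 677; a·d/n = 67·241/677 = 23.8508; b·c/n = 348·21/677 = 10.7947
Stratum 2 (Site B): n = 608; a·d/n = 190·213/608 = 66.5625; b·c/n = 113·92/608 = 17.0987
Stratum 3 (Site C): n = 701; a·d/n = 207·206/701 = 60.8302; b·c/n = 98·190/701 = 26.5621
OR_MH = (23.8508 + 66.5625 + 60.8302) / (10.7947 + 17.0987 + 26.5621) = 151.2436 / 54.4554 = 2.77738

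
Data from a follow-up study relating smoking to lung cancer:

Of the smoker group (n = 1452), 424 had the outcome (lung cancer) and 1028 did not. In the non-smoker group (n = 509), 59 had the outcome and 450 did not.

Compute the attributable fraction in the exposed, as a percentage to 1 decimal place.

60.3

From the description: a = 424, b = 1028, c = 59, d = 450.
Risk in exposed = 424/1452 = 0.29201; risk in unexposed = 59/509 = 0.11591.
RR = 0.29201/0.11591 = 2.51921
AR% = (RR − 1)/RR × 100 = (2.51921 − 1)/2.51921 × 100 = 60.3051%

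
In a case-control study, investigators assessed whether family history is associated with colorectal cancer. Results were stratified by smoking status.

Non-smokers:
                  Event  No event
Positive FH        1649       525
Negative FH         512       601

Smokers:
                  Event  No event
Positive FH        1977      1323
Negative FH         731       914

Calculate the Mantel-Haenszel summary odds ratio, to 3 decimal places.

OR_MH = Σ(aᵢdᵢ/nᵢ) / Σ(bᵢcᵢ/nᵢ), where nᵢ is the stratum total.
Stratum 1 (Non-smokers): n = 3287; a·d/n = 1649·601/3287 = 301.5056; b·c/n = 525·512/3287 = 81.7767
Stratum 2 (Smokers): n = 4945; a·d/n = 1977·914/4945 = 365.4152; b·c/n = 1323·731/4945 = 195.5739
OR_MH = (301.5056 + 365.4152) / (81.7767 + 195.5739) = 666.9208 / 277.3506 = 2.40461

2.405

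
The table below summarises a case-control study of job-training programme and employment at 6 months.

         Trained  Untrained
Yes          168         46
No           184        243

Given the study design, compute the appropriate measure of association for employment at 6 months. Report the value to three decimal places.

Reading the table with exposure as columns: a = 168 (Trained, case), b = 184 (Trained, non-case), c = 46 (Untrained, case), d = 243.
This is a case-control study: participants were sampled on outcome status, so risks in the source population cannot be estimated directly — relative risk is not valid here. The odds ratio is the appropriate measure.
OR = (a·d)/(b·c) = (168 × 243) / (184 × 46) = 40824 / 8464 = 4.82325

4.823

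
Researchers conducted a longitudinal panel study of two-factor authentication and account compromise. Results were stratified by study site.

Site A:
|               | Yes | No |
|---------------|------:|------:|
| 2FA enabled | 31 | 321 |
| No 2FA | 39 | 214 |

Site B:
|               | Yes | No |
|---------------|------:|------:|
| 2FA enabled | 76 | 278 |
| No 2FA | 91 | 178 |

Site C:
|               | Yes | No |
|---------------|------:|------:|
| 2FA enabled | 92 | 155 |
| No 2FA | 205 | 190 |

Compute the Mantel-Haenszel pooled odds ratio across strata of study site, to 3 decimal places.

0.541

OR_MH = Σ(aᵢdᵢ/nᵢ) / Σ(bᵢcᵢ/nᵢ), where nᵢ is the stratum total.
Stratum 1 (Site A): n = 605; a·d/n = 31·214/605 = 10.9653; b·c/n = 321·39/605 = 20.6926
Stratum 2 (Site B): n = 623; a·d/n = 76·178/623 = 21.7143; b·c/n = 278·91/623 = 40.6067
Stratum 3 (Site C): n = 642; a·d/n = 92·190/642 = 27.2274; b·c/n = 155·205/642 = 49.4938
OR_MH = (10.9653 + 21.7143 + 27.2274) / (20.6926 + 40.6067 + 49.4938) = 59.9070 / 110.7931 = 0.54071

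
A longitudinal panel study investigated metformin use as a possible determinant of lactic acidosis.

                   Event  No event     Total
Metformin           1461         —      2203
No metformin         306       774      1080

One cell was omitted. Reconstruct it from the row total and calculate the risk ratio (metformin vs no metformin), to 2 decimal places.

The missing cell is in the exposed row: 2203 − 1461 = 742.
So a = 1461, b = 742, c = 306, d = 774.
RR = [a/(a+b)] / [c/(c+d)] = (1461/2203) / (306/1080) = 0.66319/0.28333 = 2.34066

2.34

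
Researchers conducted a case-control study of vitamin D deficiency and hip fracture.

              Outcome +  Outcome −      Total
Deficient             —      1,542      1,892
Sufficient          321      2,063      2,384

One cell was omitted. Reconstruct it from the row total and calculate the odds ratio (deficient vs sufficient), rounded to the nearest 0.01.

The missing cell is in the exposed row: 1892 − 1542 = 350.
So a = 350, b = 1542, c = 321, d = 2063.
OR = (a·d)/(b·c) = (350 × 2063) / (1542 × 321) = 722050 / 494982 = 1.45874

1.46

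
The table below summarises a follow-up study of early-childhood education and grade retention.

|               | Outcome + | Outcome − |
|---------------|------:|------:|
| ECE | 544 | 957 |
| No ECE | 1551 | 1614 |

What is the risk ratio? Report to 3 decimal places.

0.740

Cells: a = 544, b = 957, c = 1551, d = 1614.
Risk in exposed = 544/1501 = 0.36243; risk in unexposed = 1551/3165 = 0.49005.
RR = 0.36243 / 0.49005 = 0.73957
The risk is 26% lower among the exposed than among the unexposed.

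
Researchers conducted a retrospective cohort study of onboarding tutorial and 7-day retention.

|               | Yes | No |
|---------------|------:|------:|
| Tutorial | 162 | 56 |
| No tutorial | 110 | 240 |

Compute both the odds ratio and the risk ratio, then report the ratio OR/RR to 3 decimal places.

2.669

Cells: a = 162, b = 56, c = 110, d = 240.
OR = (162·240)/(56·110) = 38880/6160 = 6.31169
Risk in exposed = 162/218 = 0.74312; risk in unexposed = 110/350 = 0.31429; RR = 2.36447
OR/RR = 6.31169 / 2.36447 = 2.66939
The outcome is not rare, so the OR lies further from 1 than the RR.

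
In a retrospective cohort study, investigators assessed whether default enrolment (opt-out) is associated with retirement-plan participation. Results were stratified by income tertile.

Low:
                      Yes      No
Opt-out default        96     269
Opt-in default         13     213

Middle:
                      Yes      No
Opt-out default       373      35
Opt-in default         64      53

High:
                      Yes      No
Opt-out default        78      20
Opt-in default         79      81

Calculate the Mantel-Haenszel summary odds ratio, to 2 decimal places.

OR_MH = Σ(aᵢdᵢ/nᵢ) / Σ(bᵢcᵢ/nᵢ), where nᵢ is the stratum total.
Stratum 1 (Low): n = 591; a·d/n = 96·213/591 = 34.5990; b·c/n = 269·13/591 = 5.9171
Stratum 2 (Middle): n = 525; a·d/n = 373·53/525 = 37.6552; b·c/n = 35·64/525 = 4.2667
Stratum 3 (High): n = 258; a·d/n = 78·81/258 = 24.4884; b·c/n = 20·79/258 = 6.1240
OR_MH = (34.5990 + 37.6552 + 24.4884) / (5.9171 + 4.2667 + 6.1240) = 96.7426 / 16.3078 = 5.93229

5.93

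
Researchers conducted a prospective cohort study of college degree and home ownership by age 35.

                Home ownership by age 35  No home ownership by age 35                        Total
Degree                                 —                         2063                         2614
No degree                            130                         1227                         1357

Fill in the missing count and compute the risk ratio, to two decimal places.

2.20

The missing cell is in the exposed row: 2614 − 2063 = 551.
So a = 551, b = 2063, c = 130, d = 1227.
RR = [a/(a+b)] / [c/(c+d)] = (551/2614) / (130/1357) = 0.21079/0.09580 = 2.20030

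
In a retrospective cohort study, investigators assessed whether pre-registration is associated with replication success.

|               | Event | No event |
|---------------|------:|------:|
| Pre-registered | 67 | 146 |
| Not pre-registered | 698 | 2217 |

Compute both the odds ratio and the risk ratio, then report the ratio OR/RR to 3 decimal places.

Cells: a = 67, b = 146, c = 698, d = 2217.
OR = (67·2217)/(146·698) = 148539/101908 = 1.45758
Risk in exposed = 67/213 = 0.31455; risk in unexposed = 698/2915 = 0.23945; RR = 1.31365
OR/RR = 1.45758 / 1.31365 = 1.10957
The outcome is not rare, so the OR lies further from 1 than the RR.

1.110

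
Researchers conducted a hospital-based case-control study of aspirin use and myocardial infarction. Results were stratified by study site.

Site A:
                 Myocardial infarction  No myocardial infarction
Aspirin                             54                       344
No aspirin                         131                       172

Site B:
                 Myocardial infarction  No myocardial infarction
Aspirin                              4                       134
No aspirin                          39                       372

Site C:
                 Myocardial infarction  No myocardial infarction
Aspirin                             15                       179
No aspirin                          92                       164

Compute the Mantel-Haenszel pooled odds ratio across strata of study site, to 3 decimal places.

OR_MH = Σ(aᵢdᵢ/nᵢ) / Σ(bᵢcᵢ/nᵢ), where nᵢ is the stratum total.
Stratum 1 (Site A): n = 701; a·d/n = 54·172/701 = 13.2496; b·c/n = 344·131/701 = 64.2853
Stratum 2 (Site B): n = 549; a·d/n = 4·372/549 = 2.7104; b·c/n = 134·39/549 = 9.5191
Stratum 3 (Site C): n = 450; a·d/n = 15·164/450 = 5.4667; b·c/n = 179·92/450 = 36.5956
OR_MH = (13.2496 + 2.7104 + 5.4667) / (64.2853 + 9.5191 + 36.5956) = 21.4267 / 110.4000 = 0.19408

0.194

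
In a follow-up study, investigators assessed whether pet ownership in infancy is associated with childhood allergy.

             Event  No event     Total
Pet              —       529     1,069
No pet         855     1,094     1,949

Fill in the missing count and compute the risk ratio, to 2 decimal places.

The missing cell is in the exposed row: 1069 − 529 = 540.
So a = 540, b = 529, c = 855, d = 1094.
RR = [a/(a+b)] / [c/(c+d)] = (540/1069) / (855/1949) = 0.50514/0.43869 = 1.15149

1.15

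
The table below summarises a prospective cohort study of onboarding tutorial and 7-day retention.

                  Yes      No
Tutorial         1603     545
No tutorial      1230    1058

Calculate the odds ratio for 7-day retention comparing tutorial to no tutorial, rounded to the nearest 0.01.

2.53

Cells: a = 1603, b = 545, c = 1230, d = 1058.
OR = (a·d)/(b·c) = (1603 × 1058) / (545 × 1230) = 1695974 / 670350 = 2.52998
The odds of 7-day retention are about 2.53 times as high in the tutorial group.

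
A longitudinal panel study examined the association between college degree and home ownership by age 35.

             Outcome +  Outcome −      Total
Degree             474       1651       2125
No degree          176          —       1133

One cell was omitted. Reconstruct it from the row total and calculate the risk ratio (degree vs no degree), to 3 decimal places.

1.436

The missing cell is in the unexposed row: 1133 − 176 = 957.
So a = 474, b = 1651, c = 176, d = 957.
RR = [a/(a+b)] / [c/(c+d)] = (474/2125) / (176/1133) = 0.22306/0.15534 = 1.43594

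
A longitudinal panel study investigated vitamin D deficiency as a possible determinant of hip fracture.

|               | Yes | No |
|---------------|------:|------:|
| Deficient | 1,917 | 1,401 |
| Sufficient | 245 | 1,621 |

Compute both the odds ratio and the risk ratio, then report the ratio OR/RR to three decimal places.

Cells: a = 1917, b = 1401, c = 245, d = 1621.
OR = (1917·1621)/(1401·245) = 3107457/343245 = 9.05317
Risk in exposed = 1917/3318 = 0.57776; risk in unexposed = 245/1866 = 0.13130; RR = 4.40039
OR/RR = 9.05317 / 4.40039 = 2.05736
The outcome is not rare, so the OR lies further from 1 than the RR.

2.057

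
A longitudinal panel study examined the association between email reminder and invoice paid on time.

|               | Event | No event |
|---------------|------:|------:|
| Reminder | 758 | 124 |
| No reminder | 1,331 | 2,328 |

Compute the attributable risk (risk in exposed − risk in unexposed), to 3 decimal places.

0.496

Cells: a = 758, b = 124, c = 1331, d = 2328.
Risk in exposed = 758/882 = 0.859410; risk in unexposed = 1331/3659 = 0.363761.
Risk difference = 0.859410 − 0.363761 = 0.495650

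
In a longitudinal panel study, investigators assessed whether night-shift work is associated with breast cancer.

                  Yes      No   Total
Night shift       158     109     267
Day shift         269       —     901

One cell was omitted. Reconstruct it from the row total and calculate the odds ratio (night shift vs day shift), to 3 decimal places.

The missing cell is in the unexposed row: 901 − 269 = 632.
So a = 158, b = 109, c = 269, d = 632.
OR = (a·d)/(b·c) = (158 × 632) / (109 × 269) = 99856 / 29321 = 3.40561

3.406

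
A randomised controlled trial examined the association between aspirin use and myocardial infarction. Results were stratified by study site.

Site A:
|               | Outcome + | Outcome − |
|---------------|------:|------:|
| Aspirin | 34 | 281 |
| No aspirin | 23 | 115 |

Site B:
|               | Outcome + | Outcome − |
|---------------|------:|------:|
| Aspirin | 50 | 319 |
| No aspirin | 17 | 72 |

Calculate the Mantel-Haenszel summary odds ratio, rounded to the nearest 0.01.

0.63

OR_MH = Σ(aᵢdᵢ/nᵢ) / Σ(bᵢcᵢ/nᵢ), where nᵢ is the stratum total.
Stratum 1 (Site A): n = 453; a·d/n = 34·115/453 = 8.6313; b·c/n = 281·23/453 = 14.2671
Stratum 2 (Site B): n = 458; a·d/n = 50·72/458 = 7.8603; b·c/n = 319·17/458 = 11.8406
OR_MH = (8.6313 + 7.8603) / (14.2671 + 11.8406) = 16.4916 / 26.1077 = 0.63168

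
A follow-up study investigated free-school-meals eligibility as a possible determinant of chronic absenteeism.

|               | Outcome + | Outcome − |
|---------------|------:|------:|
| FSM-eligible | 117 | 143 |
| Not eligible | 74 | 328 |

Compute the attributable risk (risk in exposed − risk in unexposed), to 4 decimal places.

Cells: a = 117, b = 143, c = 74, d = 328.
Risk in exposed = 117/260 = 0.450000; risk in unexposed = 74/402 = 0.184080.
Risk difference = 0.450000 − 0.184080 = 0.265920

0.2659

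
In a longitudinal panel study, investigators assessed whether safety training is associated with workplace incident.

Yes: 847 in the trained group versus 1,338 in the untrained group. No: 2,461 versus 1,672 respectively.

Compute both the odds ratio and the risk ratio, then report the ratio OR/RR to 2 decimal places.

0.75

From the description: a = 847, b = 2461, c = 1338, d = 1672.
OR = (847·1672)/(2461·1338) = 1416184/3292818 = 0.43008
Risk in exposed = 847/3308 = 0.25605; risk in unexposed = 1338/3010 = 0.44452; RR = 0.57601
OR/RR = 0.43008 / 0.57601 = 0.74666
The outcome is not rare, so the OR lies further from 1 than the RR.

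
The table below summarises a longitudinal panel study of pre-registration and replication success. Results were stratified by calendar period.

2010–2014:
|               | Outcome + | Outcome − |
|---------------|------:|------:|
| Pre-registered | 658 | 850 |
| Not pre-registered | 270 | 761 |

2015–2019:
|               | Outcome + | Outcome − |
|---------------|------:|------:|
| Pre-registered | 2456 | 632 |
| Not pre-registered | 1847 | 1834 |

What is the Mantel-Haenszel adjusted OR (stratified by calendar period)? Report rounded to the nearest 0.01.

3.28

OR_MH = Σ(aᵢdᵢ/nᵢ) / Σ(bᵢcᵢ/nᵢ), where nᵢ is the stratum total.
Stratum 1 (2010–2014): n = 2539; a·d/n = 658·761/2539 = 197.2186; b·c/n = 850·270/2539 = 90.3899
Stratum 2 (2015–2019): n = 6769; a·d/n = 2456·1834/6769 = 665.4312; b·c/n = 632·1847/6769 = 172.4485
OR_MH = (197.2186 + 665.4312) / (90.3899 + 172.4485) = 862.6498 / 262.8384 = 3.28205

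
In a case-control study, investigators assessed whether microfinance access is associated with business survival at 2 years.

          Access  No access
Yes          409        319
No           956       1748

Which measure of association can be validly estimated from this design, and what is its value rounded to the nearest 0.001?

Reading the table with exposure as columns: a = 409 (Access, case), b = 956 (Access, non-case), c = 319 (No access, case), d = 1748.
This is a case-control study: participants were sampled on outcome status, so risks in the source population cannot be estimated directly — relative risk is not valid here. The odds ratio is the appropriate measure.
OR = (a·d)/(b·c) = (409 × 1748) / (956 × 319) = 714932 / 304964 = 2.34432

2.344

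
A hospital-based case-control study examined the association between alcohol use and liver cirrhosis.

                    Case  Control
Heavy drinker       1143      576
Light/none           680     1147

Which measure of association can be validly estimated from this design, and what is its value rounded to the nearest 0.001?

3.347

Cells: a = 1143, b = 576, c = 680, d = 1147.
This is a hospital-based case-control study: participants were sampled on outcome status, so risks in the source population cannot be estimated directly — relative risk is not valid here. The odds ratio is the appropriate measure.
OR = (a·d)/(b·c) = (1143 × 1147) / (576 × 680) = 1311021 / 391680 = 3.34717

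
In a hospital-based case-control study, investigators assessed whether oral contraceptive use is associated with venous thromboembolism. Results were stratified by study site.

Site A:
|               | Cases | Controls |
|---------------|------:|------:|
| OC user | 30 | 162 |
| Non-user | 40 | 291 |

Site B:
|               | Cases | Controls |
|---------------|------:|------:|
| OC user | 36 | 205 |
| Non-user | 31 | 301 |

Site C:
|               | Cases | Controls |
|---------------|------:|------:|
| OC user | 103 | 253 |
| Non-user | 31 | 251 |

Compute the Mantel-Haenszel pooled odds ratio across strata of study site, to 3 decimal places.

2.128

OR_MH = Σ(aᵢdᵢ/nᵢ) / Σ(bᵢcᵢ/nᵢ), where nᵢ is the stratum total.
Stratum 1 (Site A): n = 523; a·d/n = 30·291/523 = 16.6922; b·c/n = 162·40/523 = 12.3901
Stratum 2 (Site B): n = 573; a·d/n = 36·301/573 = 18.9110; b·c/n = 205·31/573 = 11.0908
Stratum 3 (Site C): n = 638; a·d/n = 103·251/638 = 40.5219; b·c/n = 253·31/638 = 12.2931
OR_MH = (16.6922 + 18.9110 + 40.5219) / (12.3901 + 11.0908 + 12.2931) = 76.1251 / 35.7739 = 2.12795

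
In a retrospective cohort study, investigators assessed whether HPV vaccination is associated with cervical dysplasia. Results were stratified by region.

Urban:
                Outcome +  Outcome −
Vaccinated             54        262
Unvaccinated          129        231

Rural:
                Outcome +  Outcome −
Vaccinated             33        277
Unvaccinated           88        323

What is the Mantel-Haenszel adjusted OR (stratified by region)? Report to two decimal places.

OR_MH = Σ(aᵢdᵢ/nᵢ) / Σ(bᵢcᵢ/nᵢ), where nᵢ is the stratum total.
Stratum 1 (Urban): n = 676; a·d/n = 54·231/676 = 18.4527; b·c/n = 262·129/676 = 49.9970
Stratum 2 (Rural): n = 721; a·d/n = 33·323/721 = 14.7836; b·c/n = 277·88/721 = 33.8086
OR_MH = (18.4527 + 14.7836) / (49.9970 + 33.8086) = 33.2363 / 83.8056 = 0.39659

0.40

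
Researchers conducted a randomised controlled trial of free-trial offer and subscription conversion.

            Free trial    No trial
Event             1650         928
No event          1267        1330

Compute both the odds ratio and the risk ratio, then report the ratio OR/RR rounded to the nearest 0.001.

1.356

Reading the table with exposure as columns: a = 1650 (Free trial, case), b = 1267 (Free trial, non-case), c = 928 (No trial, case), d = 1330.
OR = (1650·1330)/(1267·928) = 2194500/1175776 = 1.86643
Risk in exposed = 1650/2917 = 0.56565; risk in unexposed = 928/2258 = 0.41098; RR = 1.37633
OR/RR = 1.86643 / 1.37633 = 1.35609
The outcome is not rare, so the OR lies further from 1 than the RR.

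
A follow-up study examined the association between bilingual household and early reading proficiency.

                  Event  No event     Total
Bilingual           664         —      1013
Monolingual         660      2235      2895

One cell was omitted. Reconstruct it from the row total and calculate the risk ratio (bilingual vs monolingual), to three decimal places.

The missing cell is in the exposed row: 1013 − 664 = 349.
So a = 664, b = 349, c = 660, d = 2235.
RR = [a/(a+b)] / [c/(c+d)] = (664/1013) / (660/2895) = 0.65548/0.22798 = 2.87517

2.875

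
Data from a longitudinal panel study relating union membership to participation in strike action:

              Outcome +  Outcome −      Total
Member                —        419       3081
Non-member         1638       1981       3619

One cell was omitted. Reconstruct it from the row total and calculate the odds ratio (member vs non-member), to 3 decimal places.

The missing cell is in the exposed row: 3081 − 419 = 2662.
So a = 2662, b = 419, c = 1638, d = 1981.
OR = (a·d)/(b·c) = (2662 × 1981) / (419 × 1638) = 5273422 / 686322 = 7.68360

7.684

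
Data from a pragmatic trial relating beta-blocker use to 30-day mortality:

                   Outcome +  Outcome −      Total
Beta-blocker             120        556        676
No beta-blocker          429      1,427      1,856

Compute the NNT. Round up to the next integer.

19

Risk in treated group = 120/676 = 0.17751; risk in control = 429/1856 = 0.23114.
Absolute risk reduction = 0.23114 − 0.17751 = 0.05363
NNT = 1 / ARR = 1 / 0.05363 = 18.647 → round up → 19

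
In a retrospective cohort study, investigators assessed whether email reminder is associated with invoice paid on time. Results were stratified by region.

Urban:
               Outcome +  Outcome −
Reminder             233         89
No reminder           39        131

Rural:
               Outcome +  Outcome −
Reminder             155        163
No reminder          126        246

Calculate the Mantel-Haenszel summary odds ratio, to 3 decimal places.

OR_MH = Σ(aᵢdᵢ/nᵢ) / Σ(bᵢcᵢ/nᵢ), where nᵢ is the stratum total.
Stratum 1 (Urban): n = 492; a·d/n = 233·131/492 = 62.0386; b·c/n = 89·39/492 = 7.0549
Stratum 2 (Rural): n = 690; a·d/n = 155·246/690 = 55.2609; b·c/n = 163·126/690 = 29.7652
OR_MH = (62.0386 + 55.2609) / (7.0549 + 29.7652) = 117.2995 / 36.8201 = 3.18575

3.186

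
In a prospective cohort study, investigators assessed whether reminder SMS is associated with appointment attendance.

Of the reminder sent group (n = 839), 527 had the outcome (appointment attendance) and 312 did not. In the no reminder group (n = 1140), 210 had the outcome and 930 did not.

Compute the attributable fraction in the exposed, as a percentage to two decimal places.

70.67

From the description: a = 527, b = 312, c = 210, d = 930.
Risk in exposed = 527/839 = 0.62813; risk in unexposed = 210/1140 = 0.18421.
RR = 0.62813/0.18421 = 3.40984
AR% = (RR − 1)/RR × 100 = (3.40984 − 1)/3.40984 × 100 = 70.6731%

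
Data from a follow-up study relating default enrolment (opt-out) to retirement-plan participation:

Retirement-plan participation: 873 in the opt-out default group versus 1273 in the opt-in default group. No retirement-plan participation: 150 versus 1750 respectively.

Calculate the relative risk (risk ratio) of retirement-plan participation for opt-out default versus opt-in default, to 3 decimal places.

From the description: a = 873, b = 150, c = 1273, d = 1750.
Risk in exposed = 873/1023 = 0.85337; risk in unexposed = 1273/3023 = 0.42110.
RR = 0.85337 / 0.42110 = 2.02651
The risk among the exposed is 2.03 times that among the unexposed.

2.027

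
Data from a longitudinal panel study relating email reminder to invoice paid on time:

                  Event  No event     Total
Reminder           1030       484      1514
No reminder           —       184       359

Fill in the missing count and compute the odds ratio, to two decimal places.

2.24

The missing cell is in the unexposed row: 359 − 184 = 175.
So a = 1030, b = 484, c = 175, d = 184.
OR = (a·d)/(b·c) = (1030 × 184) / (484 × 175) = 189520 / 84700 = 2.23754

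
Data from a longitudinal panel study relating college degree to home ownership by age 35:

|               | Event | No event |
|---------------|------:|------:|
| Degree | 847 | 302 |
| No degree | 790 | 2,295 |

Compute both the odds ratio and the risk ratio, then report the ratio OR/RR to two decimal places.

Cells: a = 847, b = 302, c = 790, d = 2295.
OR = (847·2295)/(302·790) = 1943865/238580 = 8.14764
Risk in exposed = 847/1149 = 0.73716; risk in unexposed = 790/3085 = 0.25608; RR = 2.87867
OR/RR = 8.14764 / 2.87867 = 2.83035
The outcome is not rare, so the OR lies further from 1 than the RR.

2.83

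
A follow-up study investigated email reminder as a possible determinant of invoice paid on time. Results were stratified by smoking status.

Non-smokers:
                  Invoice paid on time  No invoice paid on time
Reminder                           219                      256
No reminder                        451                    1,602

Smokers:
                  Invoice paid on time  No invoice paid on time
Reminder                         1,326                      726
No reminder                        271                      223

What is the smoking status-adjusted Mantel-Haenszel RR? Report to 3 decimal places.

RR_MH = Σ(aᵢ·n₀ᵢ/nᵢ) / Σ(cᵢ·n₁ᵢ/nᵢ), with n₁ᵢ = aᵢ+bᵢ (exposed), n₀ᵢ = cᵢ+dᵢ (unexposed), nᵢ = n₁ᵢ+n₀ᵢ.
Stratum 1 (Non-smokers): n₁ = 475, n₀ = 2053, n = 2528; a·n₀/n = 219·2053/2528 = 177.8509; c·n₁/n = 451·475/2528 = 84.7409
Stratum 2 (Smokers): n₁ = 2052, n₀ = 494, n = 2546; a·n₀/n = 1326·494/2546 = 257.2836; c·n₁/n = 271·2052/2546 = 218.4179
RR_MH = (177.8509 + 257.2836) / (84.7409 + 218.4179) = 435.1345 / 303.1588 = 1.43533

1.435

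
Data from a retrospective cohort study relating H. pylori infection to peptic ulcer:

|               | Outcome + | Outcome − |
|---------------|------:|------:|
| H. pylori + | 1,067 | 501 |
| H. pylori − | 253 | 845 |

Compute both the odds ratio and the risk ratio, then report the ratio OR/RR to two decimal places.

2.41

Cells: a = 1067, b = 501, c = 253, d = 845.
OR = (1067·845)/(501·253) = 901615/126753 = 7.11316
Risk in exposed = 1067/1568 = 0.68048; risk in unexposed = 253/1098 = 0.23042; RR = 2.95325
OR/RR = 7.11316 / 2.95325 = 2.40859
The outcome is not rare, so the OR lies further from 1 than the RR.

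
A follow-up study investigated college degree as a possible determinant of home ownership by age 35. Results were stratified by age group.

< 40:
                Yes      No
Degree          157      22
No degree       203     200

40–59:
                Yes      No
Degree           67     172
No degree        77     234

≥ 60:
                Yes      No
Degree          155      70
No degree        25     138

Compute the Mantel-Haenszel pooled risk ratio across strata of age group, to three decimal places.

1.918

RR_MH = Σ(aᵢ·n₀ᵢ/nᵢ) / Σ(cᵢ·n₁ᵢ/nᵢ), with n₁ᵢ = aᵢ+bᵢ (exposed), n₀ᵢ = cᵢ+dᵢ (unexposed), nᵢ = n₁ᵢ+n₀ᵢ.
Stratum 1 (< 40): n₁ = 179, n₀ = 403, n = 582; a·n₀/n = 157·403/582 = 108.7131; c·n₁/n = 203·179/582 = 62.4347
Stratum 2 (40–59): n₁ = 239, n₀ = 311, n = 550; a·n₀/n = 67·311/550 = 37.8855; c·n₁/n = 77·239/550 = 33.4600
Stratum 3 (≥ 60): n₁ = 225, n₀ = 163, n = 388; a·n₀/n = 155·163/388 = 65.1160; c·n₁/n = 25·225/388 = 14.4974
RR_MH = (108.7131 + 37.8855 + 65.1160) / (62.4347 + 33.4600 + 14.4974) = 211.7145 / 110.3921 = 1.91784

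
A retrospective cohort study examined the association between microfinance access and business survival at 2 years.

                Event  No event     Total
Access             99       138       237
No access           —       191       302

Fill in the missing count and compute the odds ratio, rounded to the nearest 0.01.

1.23

The missing cell is in the unexposed row: 302 − 191 = 111.
So a = 99, b = 138, c = 111, d = 191.
OR = (a·d)/(b·c) = (99 × 191) / (138 × 111) = 18909 / 15318 = 1.23443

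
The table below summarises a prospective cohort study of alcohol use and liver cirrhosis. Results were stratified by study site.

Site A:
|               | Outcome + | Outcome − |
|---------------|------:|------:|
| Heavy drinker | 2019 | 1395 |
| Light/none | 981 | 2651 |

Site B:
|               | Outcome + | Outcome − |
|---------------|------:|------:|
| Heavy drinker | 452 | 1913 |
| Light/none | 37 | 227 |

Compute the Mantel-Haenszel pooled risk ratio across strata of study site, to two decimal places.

2.14

RR_MH = Σ(aᵢ·n₀ᵢ/nᵢ) / Σ(cᵢ·n₁ᵢ/nᵢ), with n₁ᵢ = aᵢ+bᵢ (exposed), n₀ᵢ = cᵢ+dᵢ (unexposed), nᵢ = n₁ᵢ+n₀ᵢ.
Stratum 1 (Site A): n₁ = 3414, n₀ = 3632, n = 7046; a·n₀/n = 2019·3632/7046 = 1040.7335; c·n₁/n = 981·3414/7046 = 475.3242
Stratum 2 (Site B): n₁ = 2365, n₀ = 264, n = 2629; a·n₀/n = 452·264/2629 = 45.3891; c·n₁/n = 37·2365/2629 = 33.2845
RR_MH = (1040.7335 + 45.3891) / (475.3242 + 33.2845) = 1086.1226 / 508.6087 = 2.13548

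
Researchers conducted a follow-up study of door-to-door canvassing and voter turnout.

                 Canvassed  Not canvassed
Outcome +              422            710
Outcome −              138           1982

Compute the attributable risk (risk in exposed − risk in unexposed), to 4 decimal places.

0.4898

Reading the table with exposure as columns: a = 422 (Canvassed, case), b = 138 (Canvassed, non-case), c = 710 (Not canvassed, case), d = 1982.
Risk in exposed = 422/560 = 0.753571; risk in unexposed = 710/2692 = 0.263744.
Risk difference = 0.753571 − 0.263744 = 0.489827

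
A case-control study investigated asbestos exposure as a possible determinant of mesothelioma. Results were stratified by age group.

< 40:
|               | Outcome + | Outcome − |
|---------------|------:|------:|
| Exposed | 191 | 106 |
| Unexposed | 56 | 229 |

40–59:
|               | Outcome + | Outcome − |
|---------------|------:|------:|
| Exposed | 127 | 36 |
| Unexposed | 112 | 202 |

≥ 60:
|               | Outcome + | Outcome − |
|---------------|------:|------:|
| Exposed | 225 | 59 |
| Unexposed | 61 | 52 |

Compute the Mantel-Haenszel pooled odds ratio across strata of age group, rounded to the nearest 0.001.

OR_MH = Σ(aᵢdᵢ/nᵢ) / Σ(bᵢcᵢ/nᵢ), where nᵢ is the stratum total.
Stratum 1 (< 40): n = 582; a·d/n = 191·229/582 = 75.1529; b·c/n = 106·56/582 = 10.1993
Stratum 2 (40–59): n = 477; a·d/n = 127·202/477 = 53.7820; b·c/n = 36·112/477 = 8.4528
Stratum 3 (≥ 60): n = 397; a·d/n = 225·52/397 = 29.4710; b·c/n = 59·61/397 = 9.0655
OR_MH = (75.1529 + 53.7820 + 29.4710) / (10.1993 + 8.4528 + 9.0655) = 158.4059 / 27.7176 = 5.71499

5.715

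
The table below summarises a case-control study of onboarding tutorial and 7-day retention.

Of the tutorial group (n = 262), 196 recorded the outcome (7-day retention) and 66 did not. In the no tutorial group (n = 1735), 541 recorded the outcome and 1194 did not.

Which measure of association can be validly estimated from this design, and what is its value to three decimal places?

From the description: a = 196, b = 66, c = 541, d = 1194.
This is a case-control study: participants were sampled on outcome status, so risks in the source population cannot be estimated directly — relative risk is not valid here. The odds ratio is the appropriate measure.
OR = (a·d)/(b·c) = (196 × 1194) / (66 × 541) = 234024 / 35706 = 6.55419

6.554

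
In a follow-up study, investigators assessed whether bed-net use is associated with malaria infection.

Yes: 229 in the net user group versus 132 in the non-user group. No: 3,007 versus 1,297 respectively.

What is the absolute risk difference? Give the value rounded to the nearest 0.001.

-0.022

From the description: a = 229, b = 3007, c = 132, d = 1297.
Risk in exposed = 229/3236 = 0.070766; risk in unexposed = 132/1429 = 0.092372.
Risk difference = 0.070766 − 0.092372 = -0.021606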